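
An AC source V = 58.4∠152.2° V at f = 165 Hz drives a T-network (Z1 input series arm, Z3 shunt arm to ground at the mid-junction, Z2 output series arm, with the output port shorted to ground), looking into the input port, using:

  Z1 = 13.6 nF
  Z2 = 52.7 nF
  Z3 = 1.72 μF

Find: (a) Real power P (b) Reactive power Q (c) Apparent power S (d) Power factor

Step 1 — Angular frequency: ω = 2π·f = 2π·165 = 1037 rad/s.
Step 2 — Component impedances:
  Z1: Z = 1/(jωC) = -j/(ω·C) = 0 - j7.092e+04 Ω
  Z2: Z = 1/(jωC) = -j/(ω·C) = 0 - j1.83e+04 Ω
  Z3: Z = 1/(jωC) = -j/(ω·C) = 0 - j560.8 Ω
Step 3 — With the output port shorted to ground, the output series arm Z2 runs from the junction to ground; the shunt arm Z3 also runs from the junction to ground. They appear in parallel: Z3 || Z2 = 0 - j544.1 Ω.
Step 4 — Series with input arm Z1: Z_in = Z1 + (Z3 || Z2) = 0 - j7.147e+04 Ω = 7.147e+04∠-90.0° Ω.
Step 5 — Source phasor: V = 58.4∠152.2° V = -51.66 + j27.24 V.
Step 6 — Current: I = V / Z = -0.0003811 - j0.0007228 A = 0.0008171∠-117.8° A.
Step 7 — Complex power: S = V·I* = 0 - j0.04772 VA.
Step 8 — Real power: P = Re(S) = 0 W.
Step 9 — Reactive power: Q = Im(S) = -0.04772 VAR.
Step 10 — Apparent power: |S| = 0.04772 VA.
Step 11 — Power factor: PF = P/|S| = 0 (leading).

(a) P = 0 W  (b) Q = -0.04772 VAR  (c) S = 0.04772 VA  (d) PF = 0 (leading)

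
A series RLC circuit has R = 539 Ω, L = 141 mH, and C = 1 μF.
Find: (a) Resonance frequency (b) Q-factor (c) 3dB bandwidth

Step 1 — Resonance condition Im(Z)=0 gives ω₀ = 1/√(LC).
Step 2 — ω₀ = 1/√(0.141·1e-06) = 2663 rad/s.
Step 3 — f₀ = ω₀/(2π) = 423.8 Hz.
Step 4 — Series Q: Q = ω₀L/R = 2663·0.141/539 = 0.6967.
Step 5 — 3dB bandwidth: Δω = ω₀/Q = 3823 rad/s; BW = Δω/(2π) = 608.4 Hz.

(a) f₀ = 423.8 Hz  (b) Q = 0.6967  (c) BW = 608.4 Hz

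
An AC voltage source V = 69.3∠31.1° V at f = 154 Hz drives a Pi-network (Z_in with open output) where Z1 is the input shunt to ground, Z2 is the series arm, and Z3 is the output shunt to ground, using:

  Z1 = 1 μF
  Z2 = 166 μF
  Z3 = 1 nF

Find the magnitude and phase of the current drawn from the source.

Step 1 — Angular frequency: ω = 2π·f = 2π·154 = 967.6 rad/s.
Step 2 — Component impedances:
  Z1: Z = 1/(jωC) = -j/(ω·C) = 0 - j1033 Ω
  Z2: Z = 1/(jωC) = -j/(ω·C) = 0 - j6.226 Ω
  Z3: Z = 1/(jωC) = -j/(ω·C) = 0 - j1.033e+06 Ω
Step 3 — With open output, the series arm Z2 and the output shunt Z3 appear in series to ground: Z2 + Z3 = 0 - j1.033e+06 Ω.
Step 4 — Parallel with input shunt Z1: Z_in = Z1 || (Z2 + Z3) = 0 - j1032 Ω = 1032∠-90.0° Ω.
Step 5 — Source phasor: V = 69.3∠31.1° V = 59.34 + j35.8 V.
Step 6 — Ohm's law: I = V / Z_total = (59.34 + j35.8) / (0 - j1032) = -0.03467 + j0.05747 A.
Step 7 — Convert to polar: |I| = 0.06712 A, ∠I = 121.1°.

I = 0.06712∠121.1° A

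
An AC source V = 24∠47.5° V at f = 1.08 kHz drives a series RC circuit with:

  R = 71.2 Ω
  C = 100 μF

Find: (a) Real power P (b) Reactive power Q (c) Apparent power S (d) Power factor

Step 1 — Angular frequency: ω = 2π·f = 2π·1080 = 6786 rad/s.
Step 2 — Component impedances:
  R: Z = R = 71.2 Ω
  C: Z = 1/(jωC) = -j/(ω·C) = 0 - j1.474 Ω
Step 3 — Series combination: Z_total = R + C = 71.2 - j1.474 Ω = 71.22∠-1.2° Ω.
Step 4 — Source phasor: V = 24∠47.5° V = 16.21 + j17.69 V.
Step 5 — Current: I = V / Z = 0.2225 + j0.2531 A = 0.337∠48.7° A.
Step 6 — Complex power: S = V·I* = 8.086 - j0.1674 VA.
Step 7 — Real power: P = Re(S) = 8.086 W.
Step 8 — Reactive power: Q = Im(S) = -0.1674 VAR.
Step 9 — Apparent power: |S| = 8.088 VA.
Step 10 — Power factor: PF = P/|S| = 0.9998 (leading).

(a) P = 8.086 W  (b) Q = -0.1674 VAR  (c) S = 8.088 VA  (d) PF = 0.9998 (leading)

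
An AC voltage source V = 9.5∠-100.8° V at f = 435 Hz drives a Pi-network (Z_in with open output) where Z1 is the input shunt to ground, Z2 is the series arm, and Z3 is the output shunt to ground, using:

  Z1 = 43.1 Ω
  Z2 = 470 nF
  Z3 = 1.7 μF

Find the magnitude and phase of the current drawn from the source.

Step 1 — Angular frequency: ω = 2π·f = 2π·435 = 2733 rad/s.
Step 2 — Component impedances:
  Z1: Z = R = 43.1 Ω
  Z2: Z = 1/(jωC) = -j/(ω·C) = 0 - j778.5 Ω
  Z3: Z = 1/(jωC) = -j/(ω·C) = 0 - j215.2 Ω
Step 3 — With open output, the series arm Z2 and the output shunt Z3 appear in series to ground: Z2 + Z3 = 0 - j993.7 Ω.
Step 4 — Parallel with input shunt Z1: Z_in = Z1 || (Z2 + Z3) = 43.02 - j1.866 Ω = 43.06∠-2.5° Ω.
Step 5 — Source phasor: V = 9.5∠-100.8° V = -1.78 - j9.332 V.
Step 6 — Ohm's law: I = V / Z_total = (-1.78 - j9.332) / (43.02 - j1.866) = -0.03191 - j0.2183 A.
Step 7 — Convert to polar: |I| = 0.2206 A, ∠I = -98.3°.

I = 0.2206∠-98.3° A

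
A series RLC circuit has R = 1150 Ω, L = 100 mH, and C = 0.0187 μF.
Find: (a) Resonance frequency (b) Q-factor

Step 1 — Resonance condition Im(Z)=0 gives ω₀ = 1/√(LC).
Step 2 — ω₀ = 1/√(0.1·1.87e-08) = 2.312e+04 rad/s.
Step 3 — f₀ = ω₀/(2π) = 3680 Hz.
Step 4 — Series Q: Q = ω₀L/R = 2.312e+04·0.1/1150 = 2.011.

(a) f₀ = 3680 Hz  (b) Q = 2.011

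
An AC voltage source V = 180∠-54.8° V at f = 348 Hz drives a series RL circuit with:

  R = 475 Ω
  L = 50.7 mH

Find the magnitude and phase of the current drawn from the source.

Step 1 — Angular frequency: ω = 2π·f = 2π·348 = 2187 rad/s.
Step 2 — Component impedances:
  R: Z = R = 475 Ω
  L: Z = jωL = j·2187·0.0507 = 0 + j110.9 Ω
Step 3 — Series combination: Z_total = R + L = 475 + j110.9 Ω = 487.8∠13.1° Ω.
Step 4 — Source phasor: V = 180∠-54.8° V = 103.8 - j147.1 V.
Step 5 — Ohm's law: I = V / Z_total = (103.8 - j147.1) / (475 + j110.9) = 0.1386 - j0.342 A.
Step 6 — Convert to polar: |I| = 0.369 A, ∠I = -67.9°.

I = 0.369∠-67.9° A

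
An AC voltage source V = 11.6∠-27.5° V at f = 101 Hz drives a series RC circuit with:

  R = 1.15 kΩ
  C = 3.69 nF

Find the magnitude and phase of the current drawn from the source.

Step 1 — Angular frequency: ω = 2π·f = 2π·101 = 634.6 rad/s.
Step 2 — Component impedances:
  R: Z = R = 1150 Ω
  C: Z = 1/(jωC) = -j/(ω·C) = 0 - j4.27e+05 Ω
Step 3 — Series combination: Z_total = R + C = 1150 - j4.27e+05 Ω = 4.27e+05∠-89.8° Ω.
Step 4 — Source phasor: V = 11.6∠-27.5° V = 10.29 - j5.356 V.
Step 5 — Ohm's law: I = V / Z_total = (10.29 - j5.356) / (1150 - j4.27e+05) = 1.261e-05 + j2.406e-05 A.
Step 6 — Convert to polar: |I| = 2.716e-05 A, ∠I = 62.3°.

I = 2.716e-05∠62.3° A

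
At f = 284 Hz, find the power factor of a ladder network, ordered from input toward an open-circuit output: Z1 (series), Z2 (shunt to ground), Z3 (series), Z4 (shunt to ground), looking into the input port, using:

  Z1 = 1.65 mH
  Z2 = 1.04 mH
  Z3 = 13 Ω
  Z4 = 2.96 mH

Step 1 — Angular frequency: ω = 2π·f = 2π·284 = 1784 rad/s.
Step 2 — Component impedances:
  Z1: Z = jωL = j·1784·0.00165 = 0 + j2.944 Ω
  Z2: Z = jωL = j·1784·0.00104 = 0 + j1.856 Ω
  Z3: Z = R = 13 Ω
  Z4: Z = jωL = j·1784·0.00296 = 0 + j5.282 Ω
Step 3 — Ladder network (open output): work backward from the far end, alternating series and parallel combinations. Z_in = 0.2036 + j4.688 Ω = 4.693∠87.5° Ω.
Step 4 — Power factor: PF = cos(φ) = Re(Z)/|Z| = 0.2036/4.693 = 0.04338.
Step 5 — Type: Im(Z) = 4.688 ⇒ lagging (phase φ = 87.5°).

PF = 0.04338 (lagging, φ = 87.5°)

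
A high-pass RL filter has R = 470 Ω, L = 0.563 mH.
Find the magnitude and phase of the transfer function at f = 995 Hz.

Step 1 — Angular frequency: ω = 2π·995 = 6252 rad/s.
Step 2 — Transfer function: H(jω) = jωL/(R + jωL).
Step 3 — Numerator jωL = j·3.52; denominator R + jωL = 470 + j3.52.
Step 4 — H = 5.608e-05 + j0.007488.
Step 5 — Magnitude: |H| = 0.007489 (-42.5 dB); phase: φ = 89.6°.

|H| = 0.007489 (-42.5 dB), φ = 89.6°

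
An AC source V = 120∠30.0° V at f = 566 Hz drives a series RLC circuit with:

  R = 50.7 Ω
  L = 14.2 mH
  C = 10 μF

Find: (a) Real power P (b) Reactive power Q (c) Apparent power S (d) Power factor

Step 1 — Angular frequency: ω = 2π·f = 2π·566 = 3556 rad/s.
Step 2 — Component impedances:
  R: Z = R = 50.7 Ω
  L: Z = jωL = j·3556·0.0142 = 0 + j50.5 Ω
  C: Z = 1/(jωC) = -j/(ω·C) = 0 - j28.12 Ω
Step 3 — Series combination: Z_total = R + L + C = 50.7 + j22.38 Ω = 55.42∠23.8° Ω.
Step 4 — Source phasor: V = 120∠30.0° V = 103.9 + j60 V.
Step 5 — Current: I = V / Z = 2.153 + j0.2332 A = 2.165∠6.2° A.
Step 6 — Complex power: S = V·I* = 237.7 + j104.9 VA.
Step 7 — Real power: P = Re(S) = 237.7 W.
Step 8 — Reactive power: Q = Im(S) = 104.9 VAR.
Step 9 — Apparent power: |S| = 259.8 VA.
Step 10 — Power factor: PF = P/|S| = 0.9148 (lagging).

(a) P = 237.7 W  (b) Q = 104.9 VAR  (c) S = 259.8 VA  (d) PF = 0.9148 (lagging)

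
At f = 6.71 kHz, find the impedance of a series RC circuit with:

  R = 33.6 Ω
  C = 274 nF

Step 1 — Angular frequency: ω = 2π·f = 2π·6710 = 4.216e+04 rad/s.
Step 2 — Component impedances:
  R: Z = R = 33.6 Ω
  C: Z = 1/(jωC) = -j/(ω·C) = 0 - j86.57 Ω
Step 3 — Series combination: Z_total = R + C = 33.6 - j86.57 Ω = 92.86∠-68.8° Ω.

Z = 33.6 - j86.57 Ω = 92.86∠-68.8° Ω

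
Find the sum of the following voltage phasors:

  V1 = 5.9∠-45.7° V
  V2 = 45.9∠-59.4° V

Step 1 — Convert each phasor to rectangular form:
  V1 = 5.9·(cos(-45.7°) + j·sin(-45.7°)) = 4.121 - j4.223 V
  V2 = 45.9·(cos(-59.4°) + j·sin(-59.4°)) = 23.37 - j39.51 V
Step 2 — Sum components: V_total = 27.49 - j43.73 V.
Step 3 — Convert to polar: |V_total| = 51.65 V, ∠V_total = -57.8°.

V_total = 51.65∠-57.8° V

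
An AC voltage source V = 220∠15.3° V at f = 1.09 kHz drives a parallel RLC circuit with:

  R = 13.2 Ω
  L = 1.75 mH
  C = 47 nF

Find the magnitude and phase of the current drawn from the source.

Step 1 — Angular frequency: ω = 2π·f = 2π·1090 = 6849 rad/s.
Step 2 — Component impedances:
  R: Z = R = 13.2 Ω
  L: Z = jωL = j·6849·0.00175 = 0 + j11.99 Ω
  C: Z = 1/(jωC) = -j/(ω·C) = 0 - j3107 Ω
Step 3 — Parallel combination: 1/Z_total = 1/R + 1/L + 1/C; Z_total = 5.99 + j6.572 Ω = 8.892∠47.7° Ω.
Step 4 — Source phasor: V = 220∠15.3° V = 212.2 + j58.05 V.
Step 5 — Ohm's law: I = V / Z_total = (212.2 + j58.05) / (5.99 + j6.572) = 20.9 - j13.24 A.
Step 6 — Convert to polar: |I| = 24.74 A, ∠I = -32.4°.

I = 24.74∠-32.4° A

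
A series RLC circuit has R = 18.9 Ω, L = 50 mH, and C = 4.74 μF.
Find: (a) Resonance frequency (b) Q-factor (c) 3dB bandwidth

Step 1 — Resonance: ω₀ = 1/√(LC) = 1/√(0.05·4.74e-06) = 2054 rad/s.
Step 2 — f₀ = ω₀/(2π) = 326.9 Hz.
Step 3 — Series Q: Q = ω₀L/R = 2054·0.05/18.9 = 5.434.
Step 4 — Bandwidth: Δω = ω₀/Q = 378 rad/s; BW = Δω/(2π) = 60.16 Hz.

(a) f₀ = 326.9 Hz  (b) Q = 5.434  (c) BW = 60.16 Hz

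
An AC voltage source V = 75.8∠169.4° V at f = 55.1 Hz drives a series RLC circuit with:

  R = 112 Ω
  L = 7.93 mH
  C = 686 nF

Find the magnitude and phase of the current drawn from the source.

Step 1 — Angular frequency: ω = 2π·f = 2π·55.1 = 346.2 rad/s.
Step 2 — Component impedances:
  R: Z = R = 112 Ω
  L: Z = jωL = j·346.2·0.00793 = 0 + j2.745 Ω
  C: Z = 1/(jωC) = -j/(ω·C) = 0 - j4211 Ω
Step 3 — Series combination: Z_total = R + L + C = 112 - j4208 Ω = 4209∠-88.5° Ω.
Step 4 — Source phasor: V = 75.8∠169.4° V = -74.51 + j13.94 V.
Step 5 — Ohm's law: I = V / Z_total = (-74.51 + j13.94) / (112 - j4208) = -0.003782 - j0.01761 A.
Step 6 — Convert to polar: |I| = 0.01801 A, ∠I = -102.1°.

I = 0.01801∠-102.1° A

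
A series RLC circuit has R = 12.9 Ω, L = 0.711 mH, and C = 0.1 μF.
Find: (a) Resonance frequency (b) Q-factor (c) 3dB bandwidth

Step 1 — Resonance condition Im(Z)=0 gives ω₀ = 1/√(LC).
Step 2 — ω₀ = 1/√(0.000711·1e-07) = 1.186e+05 rad/s.
Step 3 — f₀ = ω₀/(2π) = 1.887e+04 Hz.
Step 4 — Series Q: Q = ω₀L/R = 1.186e+05·0.000711/12.9 = 6.536.
Step 5 — 3dB bandwidth: Δω = ω₀/Q = 1.814e+04 rad/s; BW = Δω/(2π) = 2888 Hz.

(a) f₀ = 1.887e+04 Hz  (b) Q = 6.536  (c) BW = 2888 Hz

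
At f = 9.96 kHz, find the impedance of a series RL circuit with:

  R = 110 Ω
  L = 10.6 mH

Step 1 — Angular frequency: ω = 2π·f = 2π·9960 = 6.258e+04 rad/s.
Step 2 — Component impedances:
  R: Z = R = 110 Ω
  L: Z = jωL = j·6.258e+04·0.0106 = 0 + j663.4 Ω
Step 3 — Series combination: Z_total = R + L = 110 + j663.4 Ω = 672.4∠80.6° Ω.

Z = 110 + j663.4 Ω = 672.4∠80.6° Ω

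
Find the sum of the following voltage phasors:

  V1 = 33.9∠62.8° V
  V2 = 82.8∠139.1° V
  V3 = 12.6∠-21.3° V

Step 1 — Convert each phasor to rectangular form:
  V1 = 33.9·(cos(62.8°) + j·sin(62.8°)) = 15.5 + j30.15 V
  V2 = 82.8·(cos(139.1°) + j·sin(139.1°)) = -62.58 + j54.21 V
  V3 = 12.6·(cos(-21.3°) + j·sin(-21.3°)) = 11.74 - j4.577 V
Step 2 — Sum components: V_total = -35.35 + j79.79 V.
Step 3 — Convert to polar: |V_total| = 87.27 V, ∠V_total = 113.9°.

V_total = 87.27∠113.9° V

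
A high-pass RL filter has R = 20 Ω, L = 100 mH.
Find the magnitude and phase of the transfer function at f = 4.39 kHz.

Step 1 — Angular frequency: ω = 2π·4390 = 2.758e+04 rad/s.
Step 2 — Transfer function: H(jω) = jωL/(R + jωL).
Step 3 — Numerator jωL = j·2758; denominator R + jωL = 20 + j2758.
Step 4 — H = 0.9999 + j0.00725.
Step 5 — Magnitude: |H| = 1 (-0.0 dB); phase: φ = 0.4°.

|H| = 1 (-0.0 dB), φ = 0.4°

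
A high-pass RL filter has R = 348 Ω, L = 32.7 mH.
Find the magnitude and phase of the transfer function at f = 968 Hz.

Step 1 — Angular frequency: ω = 2π·968 = 6082 rad/s.
Step 2 — Transfer function: H(jω) = jωL/(R + jωL).
Step 3 — Numerator jωL = j·198.9; denominator R + jωL = 348 + j198.9.
Step 4 — H = 0.2462 + j0.4308.
Step 5 — Magnitude: |H| = 0.4962 (-6.1 dB); phase: φ = 60.3°.

|H| = 0.4962 (-6.1 dB), φ = 60.3°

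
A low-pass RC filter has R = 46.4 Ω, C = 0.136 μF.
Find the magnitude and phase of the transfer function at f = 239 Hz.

Step 1 — Angular frequency: ω = 2π·239 = 1502 rad/s.
Step 2 — Transfer function: H(jω) = 1/(1 + jωRC).
Step 3 — Denominator: 1 + jωRC = 1 + j·1502·46.4·1.36e-07 = 1 + j0.009476.
Step 4 — H = 0.9999 - j0.009475.
Step 5 — Magnitude: |H| = 1 (-0.0 dB); phase: φ = -0.5°.

|H| = 1 (-0.0 dB), φ = -0.5°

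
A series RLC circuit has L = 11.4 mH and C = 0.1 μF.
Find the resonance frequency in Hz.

Step 1 — Resonance condition Im(Z)=0 gives ω₀ = 1/√(LC).
Step 2 — ω₀ = 1/√(0.0114·1e-07) = 2.962e+04 rad/s.
Step 3 — f₀ = ω₀/(2π) = 4714 Hz.

f₀ = 4714 Hz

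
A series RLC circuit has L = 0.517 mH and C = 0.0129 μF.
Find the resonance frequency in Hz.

Step 1 — Resonance condition Im(Z)=0 gives ω₀ = 1/√(LC).
Step 2 — ω₀ = 1/√(0.000517·1.29e-08) = 3.872e+05 rad/s.
Step 3 — f₀ = ω₀/(2π) = 6.163e+04 Hz.

f₀ = 6.163e+04 Hz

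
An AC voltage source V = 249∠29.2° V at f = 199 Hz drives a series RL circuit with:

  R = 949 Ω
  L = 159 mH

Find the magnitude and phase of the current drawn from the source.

Step 1 — Angular frequency: ω = 2π·f = 2π·199 = 1250 rad/s.
Step 2 — Component impedances:
  R: Z = R = 949 Ω
  L: Z = jωL = j·1250·0.159 = 0 + j198.8 Ω
Step 3 — Series combination: Z_total = R + L = 949 + j198.8 Ω = 969.6∠11.8° Ω.
Step 4 — Source phasor: V = 249∠29.2° V = 217.4 + j121.5 V.
Step 5 — Ohm's law: I = V / Z_total = (217.4 + j121.5) / (949 + j198.8) = 0.2451 + j0.07666 A.
Step 6 — Convert to polar: |I| = 0.2568 A, ∠I = 17.4°.

I = 0.2568∠17.4° A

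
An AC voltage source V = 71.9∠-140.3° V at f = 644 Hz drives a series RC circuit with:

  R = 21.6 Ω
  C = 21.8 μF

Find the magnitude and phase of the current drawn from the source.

Step 1 — Angular frequency: ω = 2π·f = 2π·644 = 4046 rad/s.
Step 2 — Component impedances:
  R: Z = R = 21.6 Ω
  C: Z = 1/(jωC) = -j/(ω·C) = 0 - j11.34 Ω
Step 3 — Series combination: Z_total = R + C = 21.6 - j11.34 Ω = 24.39∠-27.7° Ω.
Step 4 — Source phasor: V = 71.9∠-140.3° V = -55.32 - j45.93 V.
Step 5 — Ohm's law: I = V / Z_total = (-55.32 - j45.93) / (21.6 - j11.34) = -1.133 - j2.721 A.
Step 6 — Convert to polar: |I| = 2.947 A, ∠I = -112.6°.

I = 2.947∠-112.6° A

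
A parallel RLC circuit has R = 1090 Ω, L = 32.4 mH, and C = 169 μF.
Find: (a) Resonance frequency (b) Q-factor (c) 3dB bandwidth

Step 1 — Resonance: ω₀ = 1/√(LC) = 1/√(0.0324·0.000169) = 427.4 rad/s.
Step 2 — f₀ = ω₀/(2π) = 68.01 Hz.
Step 3 — Parallel Q: Q = R/(ω₀L) = 1090/(427.4·0.0324) = 78.72.
Step 4 — Bandwidth: Δω = ω₀/Q = 5.429 rad/s; BW = Δω/(2π) = 0.864 Hz.

(a) f₀ = 68.01 Hz  (b) Q = 78.72  (c) BW = 0.864 Hz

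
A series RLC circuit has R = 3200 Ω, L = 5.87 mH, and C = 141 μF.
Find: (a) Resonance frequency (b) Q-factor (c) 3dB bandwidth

Step 1 — Resonance condition Im(Z)=0 gives ω₀ = 1/√(LC).
Step 2 — ω₀ = 1/√(0.00587·0.000141) = 1099 rad/s.
Step 3 — f₀ = ω₀/(2π) = 174.9 Hz.
Step 4 — Series Q: Q = ω₀L/R = 1099·0.00587/3200 = 0.002016.
Step 5 — 3dB bandwidth: Δω = ω₀/Q = 5.451e+05 rad/s; BW = Δω/(2π) = 8.676e+04 Hz.

(a) f₀ = 174.9 Hz  (b) Q = 0.002016  (c) BW = 8.676e+04 Hz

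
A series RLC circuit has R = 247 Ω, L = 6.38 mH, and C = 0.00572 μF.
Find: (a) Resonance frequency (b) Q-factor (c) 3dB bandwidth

Step 1 — Resonance: ω₀ = 1/√(LC) = 1/√(0.00638·5.72e-09) = 1.655e+05 rad/s.
Step 2 — f₀ = ω₀/(2π) = 2.635e+04 Hz.
Step 3 — Series Q: Q = ω₀L/R = 1.655e+05·0.00638/247 = 4.276.
Step 4 — Bandwidth: Δω = ω₀/Q = 3.871e+04 rad/s; BW = Δω/(2π) = 6162 Hz.

(a) f₀ = 2.635e+04 Hz  (b) Q = 4.276  (c) BW = 6162 Hz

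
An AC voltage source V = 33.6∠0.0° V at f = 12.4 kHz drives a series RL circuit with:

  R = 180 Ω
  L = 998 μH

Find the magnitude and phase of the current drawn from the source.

Step 1 — Angular frequency: ω = 2π·f = 2π·1.24e+04 = 7.791e+04 rad/s.
Step 2 — Component impedances:
  R: Z = R = 180 Ω
  L: Z = jωL = j·7.791e+04·0.000998 = 0 + j77.76 Ω
Step 3 — Series combination: Z_total = R + L = 180 + j77.76 Ω = 196.1∠23.4° Ω.
Step 4 — Source phasor: V = 33.6∠0.0° V = 33.6 V.
Step 5 — Ohm's law: I = V / Z_total = (33.6) / (180 + j77.76) = 0.1573 - j0.06795 A.
Step 6 — Convert to polar: |I| = 0.1714 A, ∠I = -23.4°.

I = 0.1714∠-23.4° A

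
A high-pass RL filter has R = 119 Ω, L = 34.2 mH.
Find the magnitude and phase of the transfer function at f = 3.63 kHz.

Step 1 — Angular frequency: ω = 2π·3630 = 2.281e+04 rad/s.
Step 2 — Transfer function: H(jω) = jωL/(R + jωL).
Step 3 — Numerator jωL = j·780; denominator R + jωL = 119 + j780.
Step 4 — H = 0.9773 + j0.1491.
Step 5 — Magnitude: |H| = 0.9886 (-0.1 dB); phase: φ = 8.7°.

|H| = 0.9886 (-0.1 dB), φ = 8.7°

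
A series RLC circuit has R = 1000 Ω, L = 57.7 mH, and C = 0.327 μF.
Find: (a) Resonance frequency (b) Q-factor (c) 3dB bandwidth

Step 1 — Resonance: ω₀ = 1/√(LC) = 1/√(0.0577·3.27e-07) = 7280 rad/s.
Step 2 — f₀ = ω₀/(2π) = 1159 Hz.
Step 3 — Series Q: Q = ω₀L/R = 7280·0.0577/1000 = 0.4201.
Step 4 — Bandwidth: Δω = ω₀/Q = 1.733e+04 rad/s; BW = Δω/(2π) = 2758 Hz.

(a) f₀ = 1159 Hz  (b) Q = 0.4201  (c) BW = 2758 Hz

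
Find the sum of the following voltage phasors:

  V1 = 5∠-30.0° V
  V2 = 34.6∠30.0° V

Step 1 — Convert each phasor to rectangular form:
  V1 = 5·(cos(-30.0°) + j·sin(-30.0°)) = 4.33 - j2.5 V
  V2 = 34.6·(cos(30.0°) + j·sin(30.0°)) = 29.96 + j17.3 V
Step 2 — Sum components: V_total = 34.29 + j14.8 V.
Step 3 — Convert to polar: |V_total| = 37.35 V, ∠V_total = 23.3°.

V_total = 37.35∠23.3° V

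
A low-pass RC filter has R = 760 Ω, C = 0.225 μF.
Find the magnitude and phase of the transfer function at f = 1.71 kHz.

Step 1 — Angular frequency: ω = 2π·1710 = 1.074e+04 rad/s.
Step 2 — Transfer function: H(jω) = 1/(1 + jωRC).
Step 3 — Denominator: 1 + jωRC = 1 + j·1.074e+04·760·2.25e-07 = 1 + j1.837.
Step 4 — H = 0.2285 - j0.4199.
Step 5 — Magnitude: |H| = 0.4781 (-6.4 dB); phase: φ = -61.4°.

|H| = 0.4781 (-6.4 dB), φ = -61.4°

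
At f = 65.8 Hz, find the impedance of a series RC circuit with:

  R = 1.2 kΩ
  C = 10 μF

Step 1 — Angular frequency: ω = 2π·f = 2π·65.8 = 413.4 rad/s.
Step 2 — Component impedances:
  R: Z = R = 1200 Ω
  C: Z = 1/(jωC) = -j/(ω·C) = 0 - j241.9 Ω
Step 3 — Series combination: Z_total = R + C = 1200 - j241.9 Ω = 1224∠-11.4° Ω.

Z = 1200 - j241.9 Ω = 1224∠-11.4° Ω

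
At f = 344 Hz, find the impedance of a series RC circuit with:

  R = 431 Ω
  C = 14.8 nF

Step 1 — Angular frequency: ω = 2π·f = 2π·344 = 2161 rad/s.
Step 2 — Component impedances:
  R: Z = R = 431 Ω
  C: Z = 1/(jωC) = -j/(ω·C) = 0 - j3.126e+04 Ω
Step 3 — Series combination: Z_total = R + C = 431 - j3.126e+04 Ω = 3.126e+04∠-89.2° Ω.

Z = 431 - j3.126e+04 Ω = 3.126e+04∠-89.2° Ω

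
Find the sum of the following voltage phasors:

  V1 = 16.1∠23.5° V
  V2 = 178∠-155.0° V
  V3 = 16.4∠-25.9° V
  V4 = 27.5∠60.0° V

Step 1 — Convert each phasor to rectangular form:
  V1 = 16.1·(cos(23.5°) + j·sin(23.5°)) = 14.76 + j6.42 V
  V2 = 178·(cos(-155.0°) + j·sin(-155.0°)) = -161.3 - j75.23 V
  V3 = 16.4·(cos(-25.9°) + j·sin(-25.9°)) = 14.75 - j7.164 V
  V4 = 27.5·(cos(60.0°) + j·sin(60.0°)) = 13.75 + j23.82 V
Step 2 — Sum components: V_total = -118.1 - j52.15 V.
Step 3 — Convert to polar: |V_total| = 129.1 V, ∠V_total = -156.2°.

V_total = 129.1∠-156.2° V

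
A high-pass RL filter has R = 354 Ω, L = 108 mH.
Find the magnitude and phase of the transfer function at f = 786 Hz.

Step 1 — Angular frequency: ω = 2π·786 = 4939 rad/s.
Step 2 — Transfer function: H(jω) = jωL/(R + jωL).
Step 3 — Numerator jωL = j·533.4; denominator R + jωL = 354 + j533.4.
Step 4 — H = 0.6942 + j0.4607.
Step 5 — Magnitude: |H| = 0.8332 (-1.6 dB); phase: φ = 33.6°.

|H| = 0.8332 (-1.6 dB), φ = 33.6°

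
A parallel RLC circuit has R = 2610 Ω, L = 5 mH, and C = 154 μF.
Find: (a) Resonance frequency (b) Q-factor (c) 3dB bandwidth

Step 1 — Resonance: ω₀ = 1/√(LC) = 1/√(0.005·0.000154) = 1140 rad/s.
Step 2 — f₀ = ω₀/(2π) = 181.4 Hz.
Step 3 — Parallel Q: Q = R/(ω₀L) = 2610/(1140·0.005) = 458.1.
Step 4 — Bandwidth: Δω = ω₀/Q = 2.488 rad/s; BW = Δω/(2π) = 0.396 Hz.

(a) f₀ = 181.4 Hz  (b) Q = 458.1  (c) BW = 0.396 Hz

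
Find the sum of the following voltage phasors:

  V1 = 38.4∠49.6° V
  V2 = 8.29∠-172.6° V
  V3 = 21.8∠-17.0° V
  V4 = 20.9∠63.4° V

Step 1 — Convert each phasor to rectangular form:
  V1 = 38.4·(cos(49.6°) + j·sin(49.6°)) = 24.89 + j29.24 V
  V2 = 8.29·(cos(-172.6°) + j·sin(-172.6°)) = -8.221 - j1.068 V
  V3 = 21.8·(cos(-17.0°) + j·sin(-17.0°)) = 20.85 - j6.374 V
  V4 = 20.9·(cos(63.4°) + j·sin(63.4°)) = 9.358 + j18.69 V
Step 2 — Sum components: V_total = 46.87 + j40.49 V.
Step 3 — Convert to polar: |V_total| = 61.94 V, ∠V_total = 40.8°.

V_total = 61.94∠40.8° V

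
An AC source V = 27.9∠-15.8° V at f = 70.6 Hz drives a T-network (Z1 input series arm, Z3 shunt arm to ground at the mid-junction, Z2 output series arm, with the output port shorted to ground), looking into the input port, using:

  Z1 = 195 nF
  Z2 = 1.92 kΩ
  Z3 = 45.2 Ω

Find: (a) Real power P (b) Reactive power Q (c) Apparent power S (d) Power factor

Step 1 — Angular frequency: ω = 2π·f = 2π·70.6 = 443.6 rad/s.
Step 2 — Component impedances:
  Z1: Z = 1/(jωC) = -j/(ω·C) = 0 - j1.156e+04 Ω
  Z2: Z = R = 1920 Ω
  Z3: Z = R = 45.2 Ω
Step 3 — With the output port shorted to ground, the output series arm Z2 runs from the junction to ground; the shunt arm Z3 also runs from the junction to ground. They appear in parallel: Z3 || Z2 = 44.16 Ω.
Step 4 — Series with input arm Z1: Z_in = Z1 + (Z3 || Z2) = 44.16 - j1.156e+04 Ω = 1.156e+04∠-89.8° Ω.
Step 5 — Source phasor: V = 27.9∠-15.8° V = 26.85 - j7.597 V.
Step 6 — Current: I = V / Z = 0.000666 + j0.00232 A = 0.002413∠74.0° A.
Step 7 — Complex power: S = V·I* = 0.0002572 - j0.06733 VA.
Step 8 — Real power: P = Re(S) = 0.0002572 W.
Step 9 — Reactive power: Q = Im(S) = -0.06733 VAR.
Step 10 — Apparent power: |S| = 0.06733 VA.
Step 11 — Power factor: PF = P/|S| = 0.00382 (leading).

(a) P = 0.0002572 W  (b) Q = -0.06733 VAR  (c) S = 0.06733 VA  (d) PF = 0.00382 (leading)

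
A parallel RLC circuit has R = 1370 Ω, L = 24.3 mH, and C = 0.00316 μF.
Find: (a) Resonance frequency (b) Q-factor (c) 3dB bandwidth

Step 1 — Resonance: ω₀ = 1/√(LC) = 1/√(0.0243·3.16e-09) = 1.141e+05 rad/s.
Step 2 — f₀ = ω₀/(2π) = 1.816e+04 Hz.
Step 3 — Parallel Q: Q = R/(ω₀L) = 1370/(1.141e+05·0.0243) = 0.494.
Step 4 — Bandwidth: Δω = ω₀/Q = 2.31e+05 rad/s; BW = Δω/(2π) = 3.676e+04 Hz.

(a) f₀ = 1.816e+04 Hz  (b) Q = 0.494  (c) BW = 3.676e+04 Hz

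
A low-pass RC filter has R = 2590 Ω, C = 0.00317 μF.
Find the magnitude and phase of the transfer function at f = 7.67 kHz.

Step 1 — Angular frequency: ω = 2π·7670 = 4.819e+04 rad/s.
Step 2 — Transfer function: H(jω) = 1/(1 + jωRC).
Step 3 — Denominator: 1 + jωRC = 1 + j·4.819e+04·2590·3.17e-09 = 1 + j0.3957.
Step 4 — H = 0.8646 - j0.3421.
Step 5 — Magnitude: |H| = 0.9299 (-0.6 dB); phase: φ = -21.6°.

|H| = 0.9299 (-0.6 dB), φ = -21.6°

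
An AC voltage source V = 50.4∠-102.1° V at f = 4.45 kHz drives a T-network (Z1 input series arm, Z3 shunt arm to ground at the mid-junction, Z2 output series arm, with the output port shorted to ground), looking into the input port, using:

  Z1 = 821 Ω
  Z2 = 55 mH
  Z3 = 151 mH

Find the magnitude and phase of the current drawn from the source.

Step 1 — Angular frequency: ω = 2π·f = 2π·4450 = 2.796e+04 rad/s.
Step 2 — Component impedances:
  Z1: Z = R = 821 Ω
  Z2: Z = jωL = j·2.796e+04·0.055 = 0 + j1538 Ω
  Z3: Z = jωL = j·2.796e+04·0.151 = 0 + j4222 Ω
Step 3 — With the output port shorted to ground, the output series arm Z2 runs from the junction to ground; the shunt arm Z3 also runs from the junction to ground. They appear in parallel: Z3 || Z2 = 0 + j1127 Ω.
Step 4 — Series with input arm Z1: Z_in = Z1 + (Z3 || Z2) = 821 + j1127 Ω = 1395∠53.9° Ω.
Step 5 — Source phasor: V = 50.4∠-102.1° V = -10.56 - j49.28 V.
Step 6 — Ohm's law: I = V / Z_total = (-10.56 - j49.28) / (821 + j1127) = -0.03303 - j0.01468 A.
Step 7 — Convert to polar: |I| = 0.03614 A, ∠I = -156.0°.

I = 0.03614∠-156.0° A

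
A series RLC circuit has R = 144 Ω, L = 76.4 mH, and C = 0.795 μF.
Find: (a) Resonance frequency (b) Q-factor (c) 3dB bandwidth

Step 1 — Resonance: ω₀ = 1/√(LC) = 1/√(0.0764·7.95e-07) = 4058 rad/s.
Step 2 — f₀ = ω₀/(2π) = 645.8 Hz.
Step 3 — Series Q: Q = ω₀L/R = 4058·0.0764/144 = 2.153.
Step 4 — Bandwidth: Δω = ω₀/Q = 1885 rad/s; BW = Δω/(2π) = 300 Hz.

(a) f₀ = 645.8 Hz  (b) Q = 2.153  (c) BW = 300 Hz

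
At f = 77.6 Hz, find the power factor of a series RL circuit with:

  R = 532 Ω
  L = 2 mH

Step 1 — Angular frequency: ω = 2π·f = 2π·77.6 = 487.6 rad/s.
Step 2 — Component impedances:
  R: Z = R = 532 Ω
  L: Z = jωL = j·487.6·0.002 = 0 + j0.9752 Ω
Step 3 — Series combination: Z_total = R + L = 532 + j0.9752 Ω = 532∠0.1° Ω.
Step 4 — Power factor: PF = cos(φ) = Re(Z)/|Z| = 532/532 = 1.
Step 5 — Type: Im(Z) = 0.9752 ⇒ lagging (phase φ = 0.1°).

PF = 1 (lagging, φ = 0.1°)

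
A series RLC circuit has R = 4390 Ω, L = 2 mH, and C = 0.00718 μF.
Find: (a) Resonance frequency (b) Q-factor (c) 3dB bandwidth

Step 1 — Resonance: ω₀ = 1/√(LC) = 1/√(0.002·7.18e-09) = 2.639e+05 rad/s.
Step 2 — f₀ = ω₀/(2π) = 4.2e+04 Hz.
Step 3 — Series Q: Q = ω₀L/R = 2.639e+05·0.002/4390 = 0.1202.
Step 4 — Bandwidth: Δω = ω₀/Q = 2.195e+06 rad/s; BW = Δω/(2π) = 3.493e+05 Hz.

(a) f₀ = 4.2e+04 Hz  (b) Q = 0.1202  (c) BW = 3.493e+05 Hz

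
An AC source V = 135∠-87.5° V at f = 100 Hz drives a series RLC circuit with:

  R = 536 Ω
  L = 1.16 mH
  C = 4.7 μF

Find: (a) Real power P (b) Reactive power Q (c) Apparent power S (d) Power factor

Step 1 — Angular frequency: ω = 2π·f = 2π·100 = 628.3 rad/s.
Step 2 — Component impedances:
  R: Z = R = 536 Ω
  L: Z = jωL = j·628.3·0.00116 = 0 + j0.7288 Ω
  C: Z = 1/(jωC) = -j/(ω·C) = 0 - j338.6 Ω
Step 3 — Series combination: Z_total = R + L + C = 536 - j337.9 Ω = 633.6∠-32.2° Ω.
Step 4 — Source phasor: V = 135∠-87.5° V = 5.889 - j134.9 V.
Step 5 — Current: I = V / Z = 0.1214 - j0.1751 A = 0.2131∠-55.3° A.
Step 6 — Complex power: S = V·I* = 24.33 - j15.34 VA.
Step 7 — Real power: P = Re(S) = 24.33 W.
Step 8 — Reactive power: Q = Im(S) = -15.34 VAR.
Step 9 — Apparent power: |S| = 28.76 VA.
Step 10 — Power factor: PF = P/|S| = 0.8459 (leading).

(a) P = 24.33 W  (b) Q = -15.34 VAR  (c) S = 28.76 VA  (d) PF = 0.8459 (leading)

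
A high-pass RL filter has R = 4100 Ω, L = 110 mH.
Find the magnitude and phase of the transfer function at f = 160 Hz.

Step 1 — Angular frequency: ω = 2π·160 = 1005 rad/s.
Step 2 — Transfer function: H(jω) = jωL/(R + jωL).
Step 3 — Numerator jωL = j·110.6; denominator R + jωL = 4100 + j110.6.
Step 4 — H = 0.0007269 + j0.02695.
Step 5 — Magnitude: |H| = 0.02696 (-31.4 dB); phase: φ = 88.5°.

|H| = 0.02696 (-31.4 dB), φ = 88.5°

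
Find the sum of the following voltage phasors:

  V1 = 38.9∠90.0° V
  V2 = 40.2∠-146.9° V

Step 1 — Convert each phasor to rectangular form:
  V1 = 38.9·(cos(90.0°) + j·sin(90.0°)) = 0 + j38.9 V
  V2 = 40.2·(cos(-146.9°) + j·sin(-146.9°)) = -33.68 - j21.95 V
Step 2 — Sum components: V_total = -33.68 + j16.95 V.
Step 3 — Convert to polar: |V_total| = 37.7 V, ∠V_total = 153.3°.

V_total = 37.7∠153.3° V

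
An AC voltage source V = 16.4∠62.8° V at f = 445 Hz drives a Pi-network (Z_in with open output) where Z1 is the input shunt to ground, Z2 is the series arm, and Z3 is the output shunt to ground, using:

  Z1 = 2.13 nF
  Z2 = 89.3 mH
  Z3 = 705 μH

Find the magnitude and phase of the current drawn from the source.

Step 1 — Angular frequency: ω = 2π·f = 2π·445 = 2796 rad/s.
Step 2 — Component impedances:
  Z1: Z = 1/(jωC) = -j/(ω·C) = 0 - j1.679e+05 Ω
  Z2: Z = jωL = j·2796·0.0893 = 0 + j249.7 Ω
  Z3: Z = jωL = j·2796·0.000705 = 0 + j1.971 Ω
Step 3 — With open output, the series arm Z2 and the output shunt Z3 appear in series to ground: Z2 + Z3 = 0 + j251.7 Ω.
Step 4 — Parallel with input shunt Z1: Z_in = Z1 || (Z2 + Z3) = 0 + j252 Ω = 252∠90.0° Ω.
Step 5 — Source phasor: V = 16.4∠62.8° V = 7.496 + j14.59 V.
Step 6 — Ohm's law: I = V / Z_total = (7.496 + j14.59) / (0 + j252) = 0.05788 - j0.02974 A.
Step 7 — Convert to polar: |I| = 0.06507 A, ∠I = -27.2°.

I = 0.06507∠-27.2° A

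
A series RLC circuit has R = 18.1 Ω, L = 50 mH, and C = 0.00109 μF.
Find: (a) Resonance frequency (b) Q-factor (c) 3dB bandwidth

Step 1 — Resonance: ω₀ = 1/√(LC) = 1/√(0.05·1.09e-09) = 1.355e+05 rad/s.
Step 2 — f₀ = ω₀/(2π) = 2.156e+04 Hz.
Step 3 — Series Q: Q = ω₀L/R = 1.355e+05·0.05/18.1 = 374.2.
Step 4 — Bandwidth: Δω = ω₀/Q = 362 rad/s; BW = Δω/(2π) = 57.61 Hz.

(a) f₀ = 2.156e+04 Hz  (b) Q = 374.2  (c) BW = 57.61 Hz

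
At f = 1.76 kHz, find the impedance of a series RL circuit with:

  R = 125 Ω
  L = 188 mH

Step 1 — Angular frequency: ω = 2π·f = 2π·1760 = 1.106e+04 rad/s.
Step 2 — Component impedances:
  R: Z = R = 125 Ω
  L: Z = jωL = j·1.106e+04·0.188 = 0 + j2079 Ω
Step 3 — Series combination: Z_total = R + L = 125 + j2079 Ω = 2083∠86.6° Ω.

Z = 125 + j2079 Ω = 2083∠86.6° Ω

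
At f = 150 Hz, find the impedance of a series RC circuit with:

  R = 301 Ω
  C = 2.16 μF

Step 1 — Angular frequency: ω = 2π·f = 2π·150 = 942.5 rad/s.
Step 2 — Component impedances:
  R: Z = R = 301 Ω
  C: Z = 1/(jωC) = -j/(ω·C) = 0 - j491.2 Ω
Step 3 — Series combination: Z_total = R + C = 301 - j491.2 Ω = 576.1∠-58.5° Ω.

Z = 301 - j491.2 Ω = 576.1∠-58.5° Ω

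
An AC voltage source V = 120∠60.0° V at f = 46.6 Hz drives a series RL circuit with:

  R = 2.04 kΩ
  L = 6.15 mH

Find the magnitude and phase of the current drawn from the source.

Step 1 — Angular frequency: ω = 2π·f = 2π·46.6 = 292.8 rad/s.
Step 2 — Component impedances:
  R: Z = R = 2040 Ω
  L: Z = jωL = j·292.8·0.00615 = 0 + j1.801 Ω
Step 3 — Series combination: Z_total = R + L = 2040 + j1.801 Ω = 2040∠0.1° Ω.
Step 4 — Source phasor: V = 120∠60.0° V = 60 + j103.9 V.
Step 5 — Ohm's law: I = V / Z_total = (60 + j103.9) / (2040 + j1.801) = 0.02946 + j0.05092 A.
Step 6 — Convert to polar: |I| = 0.05882 A, ∠I = 59.9°.

I = 0.05882∠59.9° A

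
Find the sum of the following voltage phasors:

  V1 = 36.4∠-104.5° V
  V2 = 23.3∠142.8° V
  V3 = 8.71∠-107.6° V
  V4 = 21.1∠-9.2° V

Step 1 — Convert each phasor to rectangular form:
  V1 = 36.4·(cos(-104.5°) + j·sin(-104.5°)) = -9.114 - j35.24 V
  V2 = 23.3·(cos(142.8°) + j·sin(142.8°)) = -18.56 + j14.09 V
  V3 = 8.71·(cos(-107.6°) + j·sin(-107.6°)) = -2.634 - j8.302 V
  V4 = 21.1·(cos(-9.2°) + j·sin(-9.2°)) = 20.83 - j3.373 V
Step 2 — Sum components: V_total = -9.478 - j32.83 V.
Step 3 — Convert to polar: |V_total| = 34.17 V, ∠V_total = -106.1°.

V_total = 34.17∠-106.1° V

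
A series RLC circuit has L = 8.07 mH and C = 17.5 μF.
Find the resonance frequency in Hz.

Step 1 — Resonance condition Im(Z)=0 gives ω₀ = 1/√(LC).
Step 2 — ω₀ = 1/√(0.00807·1.75e-05) = 2661 rad/s.
Step 3 — f₀ = ω₀/(2π) = 423.5 Hz.

f₀ = 423.5 Hz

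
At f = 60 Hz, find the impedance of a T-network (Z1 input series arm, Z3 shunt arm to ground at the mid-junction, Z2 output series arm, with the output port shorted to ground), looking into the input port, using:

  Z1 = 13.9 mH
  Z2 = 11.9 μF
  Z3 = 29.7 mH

Step 1 — Angular frequency: ω = 2π·f = 2π·60 = 377 rad/s.
Step 2 — Component impedances:
  Z1: Z = jωL = j·377·0.0139 = 0 + j5.24 Ω
  Z2: Z = 1/(jωC) = -j/(ω·C) = 0 - j222.9 Ω
  Z3: Z = jωL = j·377·0.0297 = 0 + j11.2 Ω
Step 3 — With the output port shorted to ground, the output series arm Z2 runs from the junction to ground; the shunt arm Z3 also runs from the junction to ground. They appear in parallel: Z3 || Z2 = 0 + j11.79 Ω.
Step 4 — Series with input arm Z1: Z_in = Z1 + (Z3 || Z2) = 0 + j17.03 Ω = 17.03∠90.0° Ω.

Z = 0 + j17.03 Ω = 17.03∠90.0° Ω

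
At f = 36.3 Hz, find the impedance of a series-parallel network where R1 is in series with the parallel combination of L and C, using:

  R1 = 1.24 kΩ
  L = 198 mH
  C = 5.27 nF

Step 1 — Angular frequency: ω = 2π·f = 2π·36.3 = 228.1 rad/s.
Step 2 — Component impedances:
  R1: Z = R = 1240 Ω
  L: Z = jωL = j·228.1·0.198 = 0 + j45.16 Ω
  C: Z = 1/(jωC) = -j/(ω·C) = 0 - j8.32e+05 Ω
Step 3 — Parallel branch: L || C = 1/(1/L + 1/C) = 0 + j45.16 Ω.
Step 4 — Series with R1: Z_total = R1 + (L || C) = 1240 + j45.16 Ω = 1241∠2.1° Ω.

Z = 1240 + j45.16 Ω = 1241∠2.1° Ω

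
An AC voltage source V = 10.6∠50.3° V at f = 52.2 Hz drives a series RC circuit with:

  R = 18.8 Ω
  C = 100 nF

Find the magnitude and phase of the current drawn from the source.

Step 1 — Angular frequency: ω = 2π·f = 2π·52.2 = 328 rad/s.
Step 2 — Component impedances:
  R: Z = R = 18.8 Ω
  C: Z = 1/(jωC) = -j/(ω·C) = 0 - j3.049e+04 Ω
Step 3 — Series combination: Z_total = R + C = 18.8 - j3.049e+04 Ω = 3.049e+04∠-90.0° Ω.
Step 4 — Source phasor: V = 10.6∠50.3° V = 6.771 + j8.156 V.
Step 5 — Ohm's law: I = V / Z_total = (6.771 + j8.156) / (18.8 - j3.049e+04) = -0.0002674 + j0.0002222 A.
Step 6 — Convert to polar: |I| = 0.0003477 A, ∠I = 140.3°.

I = 0.0003477∠140.3° A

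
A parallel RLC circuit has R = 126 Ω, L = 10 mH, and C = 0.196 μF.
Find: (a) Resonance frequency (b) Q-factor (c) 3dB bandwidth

Step 1 — Resonance: ω₀ = 1/√(LC) = 1/√(0.01·1.96e-07) = 2.259e+04 rad/s.
Step 2 — f₀ = ω₀/(2π) = 3595 Hz.
Step 3 — Parallel Q: Q = R/(ω₀L) = 126/(2.259e+04·0.01) = 0.5578.
Step 4 — Bandwidth: Δω = ω₀/Q = 4.049e+04 rad/s; BW = Δω/(2π) = 6445 Hz.

(a) f₀ = 3595 Hz  (b) Q = 0.5578  (c) BW = 6445 Hz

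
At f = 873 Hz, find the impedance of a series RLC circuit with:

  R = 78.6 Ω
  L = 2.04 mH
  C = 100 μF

Step 1 — Angular frequency: ω = 2π·f = 2π·873 = 5485 rad/s.
Step 2 — Component impedances:
  R: Z = R = 78.6 Ω
  L: Z = jωL = j·5485·0.00204 = 0 + j11.19 Ω
  C: Z = 1/(jωC) = -j/(ω·C) = 0 - j1.823 Ω
Step 3 — Series combination: Z_total = R + L + C = 78.6 + j9.367 Ω = 79.16∠6.8° Ω.

Z = 78.6 + j9.367 Ω = 79.16∠6.8° Ω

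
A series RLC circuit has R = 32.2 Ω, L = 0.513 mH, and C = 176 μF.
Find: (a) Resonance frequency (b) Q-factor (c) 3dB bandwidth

Step 1 — Resonance: ω₀ = 1/√(LC) = 1/√(0.000513·0.000176) = 3328 rad/s.
Step 2 — f₀ = ω₀/(2π) = 529.7 Hz.
Step 3 — Series Q: Q = ω₀L/R = 3328·0.000513/32.2 = 0.05302.
Step 4 — Bandwidth: Δω = ω₀/Q = 6.277e+04 rad/s; BW = Δω/(2π) = 9990 Hz.

(a) f₀ = 529.7 Hz  (b) Q = 0.05302  (c) BW = 9990 Hz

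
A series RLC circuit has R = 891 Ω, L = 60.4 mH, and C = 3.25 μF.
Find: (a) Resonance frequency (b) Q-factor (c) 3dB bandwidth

Step 1 — Resonance condition Im(Z)=0 gives ω₀ = 1/√(LC).
Step 2 — ω₀ = 1/√(0.0604·3.25e-06) = 2257 rad/s.
Step 3 — f₀ = ω₀/(2π) = 359.2 Hz.
Step 4 — Series Q: Q = ω₀L/R = 2257·0.0604/891 = 0.153.
Step 5 — 3dB bandwidth: Δω = ω₀/Q = 1.475e+04 rad/s; BW = Δω/(2π) = 2348 Hz.

(a) f₀ = 359.2 Hz  (b) Q = 0.153  (c) BW = 2348 Hz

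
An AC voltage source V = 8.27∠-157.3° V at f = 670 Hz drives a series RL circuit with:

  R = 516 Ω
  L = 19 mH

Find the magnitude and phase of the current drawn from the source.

Step 1 — Angular frequency: ω = 2π·f = 2π·670 = 4210 rad/s.
Step 2 — Component impedances:
  R: Z = R = 516 Ω
  L: Z = jωL = j·4210·0.019 = 0 + j79.98 Ω
Step 3 — Series combination: Z_total = R + L = 516 + j79.98 Ω = 522.2∠8.8° Ω.
Step 4 — Source phasor: V = 8.27∠-157.3° V = -7.629 - j3.191 V.
Step 5 — Ohm's law: I = V / Z_total = (-7.629 - j3.191) / (516 + j79.98) = -0.01537 - j0.003802 A.
Step 6 — Convert to polar: |I| = 0.01584 A, ∠I = -166.1°.

I = 0.01584∠-166.1° A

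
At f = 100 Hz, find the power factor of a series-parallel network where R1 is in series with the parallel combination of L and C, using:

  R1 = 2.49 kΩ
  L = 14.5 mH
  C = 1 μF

Step 1 — Angular frequency: ω = 2π·f = 2π·100 = 628.3 rad/s.
Step 2 — Component impedances:
  R1: Z = R = 2490 Ω
  L: Z = jωL = j·628.3·0.0145 = 0 + j9.111 Ω
  C: Z = 1/(jωC) = -j/(ω·C) = 0 - j1592 Ω
Step 3 — Parallel branch: L || C = 1/(1/L + 1/C) = 0 + j9.163 Ω.
Step 4 — Series with R1: Z_total = R1 + (L || C) = 2490 + j9.163 Ω = 2490∠0.2° Ω.
Step 5 — Power factor: PF = cos(φ) = Re(Z)/|Z| = 2490/2490 = 1.
Step 6 — Type: Im(Z) = 9.163 ⇒ lagging (phase φ = 0.2°).

PF = 1 (lagging, φ = 0.2°)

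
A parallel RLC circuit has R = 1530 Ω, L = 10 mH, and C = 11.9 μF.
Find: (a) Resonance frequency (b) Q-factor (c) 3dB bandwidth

Step 1 — Resonance: ω₀ = 1/√(LC) = 1/√(0.01·1.19e-05) = 2899 rad/s.
Step 2 — f₀ = ω₀/(2π) = 461.4 Hz.
Step 3 — Parallel Q: Q = R/(ω₀L) = 1530/(2899·0.01) = 52.78.
Step 4 — Bandwidth: Δω = ω₀/Q = 54.92 rad/s; BW = Δω/(2π) = 8.741 Hz.

(a) f₀ = 461.4 Hz  (b) Q = 52.78  (c) BW = 8.741 Hz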